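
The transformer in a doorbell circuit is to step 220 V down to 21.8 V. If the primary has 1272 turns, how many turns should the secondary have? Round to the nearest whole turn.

N_s = 126 turns

N_s/N_p = V_s/V_p, so N_s = 1272 × 21.8/220 = 126.0 ≈ 126 turns.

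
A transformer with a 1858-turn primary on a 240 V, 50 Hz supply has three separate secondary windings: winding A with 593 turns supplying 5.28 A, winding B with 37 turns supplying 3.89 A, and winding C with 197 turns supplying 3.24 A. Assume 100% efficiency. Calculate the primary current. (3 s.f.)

V_A = 240 × 593/1858 = 76.598 V; V_B = 240 × 37/1858 = 4.7793 V; V_C = 240 × 197/1858 = 25.447 V.
P_out = V_A I_A + V_B I_B + V_C I_C = 76.598×5.28 + 4.7793×3.89 + 25.447×3.24 = 404.44 + 18.592 + 82.447 = 505.48 W.
Ideal ⇒ P_in = P_out, so I_p = P_out/V_p = 505.48/240 = 2.11 A.

I_p ≈ 2.11 A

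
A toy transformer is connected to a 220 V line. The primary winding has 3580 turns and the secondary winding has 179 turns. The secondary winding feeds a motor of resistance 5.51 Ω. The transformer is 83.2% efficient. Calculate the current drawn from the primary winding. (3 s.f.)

V_s = 220 × 179/3580 = 11.000 V.
I_s = V_s/R = 11.000/5.51 = 1.9964 A.
P_out = V_s I_s = 11.000 × 1.9964 = 21.960 W.
P_in = P_out/η = 21.960/0.832 = 26.394 W.
I_p = P_in/V_p = 26.394/220 = 0.120 A.

I_p ≈ 0.120 A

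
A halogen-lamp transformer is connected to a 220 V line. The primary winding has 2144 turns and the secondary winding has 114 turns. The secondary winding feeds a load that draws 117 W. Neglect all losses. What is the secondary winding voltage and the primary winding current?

V_s ≈ 11.7 V, I_p ≈ 0.532 A

V_s = V_p × N_s/N_p = 220 × 114/2144 = 11.698 V.
I_s = P/V_s = 117/11.698 = 10.002 A.
I_p = I_s × N_s/N_p = 10.002 × 114/2144 = 0.532 A.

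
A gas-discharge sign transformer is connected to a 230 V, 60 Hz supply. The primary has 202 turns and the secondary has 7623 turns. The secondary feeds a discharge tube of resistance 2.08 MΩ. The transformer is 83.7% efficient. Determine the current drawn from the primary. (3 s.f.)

I_p ≈ 0.188 A

V_s = 230 × 7623/202 = 8679.7 V.
I_s = V_s/R = 8679.7/(2.08×10^6) = 0.0041729 A.
P_out = V_s I_s = 8679.7 × 0.0041729 = 36.219 W.
P_in = P_out/η = 36.219/0.837 = 43.273 W.
I_p = P_in/V_p = 43.273/230 = 0.188 A.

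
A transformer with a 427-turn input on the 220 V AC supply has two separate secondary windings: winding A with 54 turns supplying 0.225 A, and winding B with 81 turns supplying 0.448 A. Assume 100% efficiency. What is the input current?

I_in ≈ 0.113 A

V_A = 220 × 54/427 = 27.822 V; V_B = 220 × 81/427 = 41.733 V.
P_out = V_A I_A + V_B I_B = 27.822×0.225 + 41.733×0.448 = 6.2600 + 18.696 = 24.956 W.
Ideal ⇒ P_in = P_out, so I_in = P_out/V_in = 24.956/220 = 0.113 A.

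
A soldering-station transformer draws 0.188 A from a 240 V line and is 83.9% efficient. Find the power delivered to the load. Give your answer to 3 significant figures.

P_in = V_p I_p = 240 × 0.188 = 45.120 W.
P_out = η P_in = 0.839 × 45.120 = 37.9 W.

P_out ≈ 37.9 W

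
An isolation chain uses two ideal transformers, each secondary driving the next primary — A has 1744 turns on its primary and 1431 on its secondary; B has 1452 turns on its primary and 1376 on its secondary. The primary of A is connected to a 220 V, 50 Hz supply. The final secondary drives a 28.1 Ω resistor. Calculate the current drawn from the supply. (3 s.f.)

I_supply ≈ 4.73 A

Secondary of A: V = 220.00 × 1431/1744 = 180.52 V.
Secondary of B: V = 180.52 × 1376/1452 = 171.07 V.
I_load = 171.07/28.1 = 6.0878 A, so P_out = 171.07 × 6.0878 = 1041.4 W.
All ideal ⇒ P_in = P_out, so I_supply = 1041.4/220 = 4.73 A.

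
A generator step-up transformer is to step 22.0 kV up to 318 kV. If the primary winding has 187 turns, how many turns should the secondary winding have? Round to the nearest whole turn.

N_s/N_p = V_s/V_p, so N_s = 187 × 318000/22000 = 2703.0 ≈ 2703 turns.

N_s = 2703 turns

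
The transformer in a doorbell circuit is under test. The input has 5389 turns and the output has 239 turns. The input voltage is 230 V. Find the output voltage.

V_out ≈ 10.2 V

V_out/V_in = N_out/N_in, so V_out = 230 × 239/5389 = 10.2 V.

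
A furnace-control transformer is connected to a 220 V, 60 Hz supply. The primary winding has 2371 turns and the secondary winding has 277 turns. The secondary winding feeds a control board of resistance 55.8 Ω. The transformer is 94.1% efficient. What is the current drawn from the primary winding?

V_s = 220 × 277/2371 = 25.702 V.
I_s = V_s/R = 25.702/55.8 = 0.46061 A.
P_out = V_s I_s = 25.702 × 0.46061 = 11.839 W.
P_in = P_out/η = 11.839/0.941 = 12.581 W.
I_p = P_in/V_p = 12.581/220 = 0.0572 A.

I_p ≈ 0.0572 A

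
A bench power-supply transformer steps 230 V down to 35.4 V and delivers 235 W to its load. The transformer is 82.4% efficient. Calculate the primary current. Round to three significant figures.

P_in = P_out/η = 235/0.824 = 285.19 W.
I_p = P_in/V_p = 285.19/230 = 1.24 A.

I_p ≈ 1.24 A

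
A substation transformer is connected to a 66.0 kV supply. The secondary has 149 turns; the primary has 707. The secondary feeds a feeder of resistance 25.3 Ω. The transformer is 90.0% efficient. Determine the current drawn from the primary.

V_s = 66000 × 149/707 = 13909 V.
I_s = V_s/R = 13909/25.3 = 549.78 A.
P_out = V_s I_s = 13909 × 549.78 = 7.6472×10^6 W.
P_in = P_out/η = 7.6472×10^6/0.900 = 8.4969×10^6 W.
I_p = P_in/V_p = 8.4969×10^6/66000 = 129 A.

I_p ≈ 129 A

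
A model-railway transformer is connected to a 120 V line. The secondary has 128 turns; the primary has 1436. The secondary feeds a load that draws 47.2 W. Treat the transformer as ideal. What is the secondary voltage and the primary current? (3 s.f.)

V_s = V_p × N_s/N_p = 120 × 128/1436 = 10.696 V.
I_s = P/V_s = 47.2/10.696 = 4.4127 A.
I_p = I_s × N_s/N_p = 4.4127 × 128/1436 = 0.393 A.

V_s ≈ 10.7 V, I_p ≈ 0.393 A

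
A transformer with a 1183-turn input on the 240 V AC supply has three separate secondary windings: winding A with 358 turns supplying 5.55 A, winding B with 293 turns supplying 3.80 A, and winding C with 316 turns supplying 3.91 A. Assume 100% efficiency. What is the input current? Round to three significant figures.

V_A = 240 × 358/1183 = 72.629 V; V_B = 240 × 293/1183 = 59.442 V; V_C = 240 × 316/1183 = 64.108 V.
P_out = V_A I_A + V_B I_B + V_C I_C = 72.629×5.55 + 59.442×3.80 + 64.108×3.91 = 403.09 + 225.88 + 250.66 = 879.63 W.
Ideal ⇒ P_in = P_out, so I_in = P_out/V_in = 879.63/240 = 3.67 A.

I_in ≈ 3.67 A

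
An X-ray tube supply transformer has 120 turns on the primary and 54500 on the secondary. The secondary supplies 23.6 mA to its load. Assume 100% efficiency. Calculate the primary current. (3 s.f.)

For an ideal transformer I_p/I_s = N_s/N_p, so I_p = 0.0236 × 54500/120 = 10.7 A.

I_p ≈ 10.7 A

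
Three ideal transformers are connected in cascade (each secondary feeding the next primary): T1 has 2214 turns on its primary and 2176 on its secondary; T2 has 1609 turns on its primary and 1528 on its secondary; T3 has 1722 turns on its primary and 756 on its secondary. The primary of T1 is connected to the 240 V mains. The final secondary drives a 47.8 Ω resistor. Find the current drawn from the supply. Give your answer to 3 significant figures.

Secondary of T1: V = 240.00 × 2176/2214 = 235.88 V.
Secondary of T2: V = 235.88 × 1528/1609 = 224.01 V.
Secondary of T3: V = 224.01 × 756/1722 = 98.344 V.
I_load = 98.344/47.8 = 2.0574 A, so P_out = 98.344 × 2.0574 = 202.33 W.
All ideal ⇒ P_in = P_out, so I_supply = 202.33/240 = 0.843 A.

I_supply ≈ 0.843 A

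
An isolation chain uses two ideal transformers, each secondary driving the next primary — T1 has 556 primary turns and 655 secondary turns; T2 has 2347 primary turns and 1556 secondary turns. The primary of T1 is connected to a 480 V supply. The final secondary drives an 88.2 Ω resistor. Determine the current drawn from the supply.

Secondary of T1: V = 480.00 × 655/556 = 565.47 V.
Secondary of T2: V = 565.47 × 1556/2347 = 374.89 V.
I_load = 374.89/88.2 = 4.2505 A, so P_out = 374.89 × 4.2505 = 1593.5 W.
All ideal ⇒ P_in = P_out, so I_supply = 1593.5/480 = 3.32 A.

I_supply ≈ 3.32 A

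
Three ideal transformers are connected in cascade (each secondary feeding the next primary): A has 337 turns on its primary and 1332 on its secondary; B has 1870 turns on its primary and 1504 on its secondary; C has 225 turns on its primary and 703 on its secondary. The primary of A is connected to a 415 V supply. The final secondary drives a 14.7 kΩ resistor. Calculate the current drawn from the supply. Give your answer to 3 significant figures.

After A: V = 415.00 × 1332/337 = 1640.3 V.
After B: V = 1640.3 × 1504/1870 = 1319.3 V.
After C: V = 1319.3 × 703/225 = 4121.9 V.
I_load = 4121.9/14700 = 0.28040 A, so P_out = 4121.9 × 0.28040 = 1155.8 W.
All ideal ⇒ P_in = P_out, so I_supply = 1155.8/415 = 2.79 A.

I_supply ≈ 2.79 A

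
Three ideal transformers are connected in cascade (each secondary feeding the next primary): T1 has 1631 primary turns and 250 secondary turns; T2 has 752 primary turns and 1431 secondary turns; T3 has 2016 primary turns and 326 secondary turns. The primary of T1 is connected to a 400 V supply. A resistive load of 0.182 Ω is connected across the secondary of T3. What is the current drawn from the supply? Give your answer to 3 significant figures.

I_supply ≈ 4.89 A

Secondary of T1: V = 400.00 × 250/1631 = 61.312 V.
Secondary of T2: V = 61.312 × 1431/752 = 116.67 V.
Secondary of T3: V = 116.67 × 326/2016 = 18.867 V.
I_load = 18.867/0.182 = 103.66 A, so P_out = 18.867 × 103.66 = 1955.8 W.
All ideal ⇒ P_in = P_out, so I_supply = 1955.8/400 = 4.89 A.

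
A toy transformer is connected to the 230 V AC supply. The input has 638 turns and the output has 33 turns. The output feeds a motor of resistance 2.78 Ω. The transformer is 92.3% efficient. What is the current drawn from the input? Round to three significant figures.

I_in ≈ 0.240 A

V_out = 230 × 33/638 = 11.897 V.
I_out = V_out/R = 11.897/2.78 = 4.2793 A.
P_out = V_out I_out = 11.897 × 4.2793 = 50.909 W.
P_in = P_out/η = 50.909/0.923 = 55.156 W.
I_in = P_in/V_in = 55.156/230 = 0.240 A.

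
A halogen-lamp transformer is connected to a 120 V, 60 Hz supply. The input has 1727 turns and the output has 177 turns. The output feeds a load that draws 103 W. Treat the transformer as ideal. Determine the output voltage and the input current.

V_out ≈ 12.3 V, I_in ≈ 0.858 A

V_out = V_in × N_out/N_in = 120 × 177/1727 = 12.299 V.
I_out = P/V_out = 103/12.299 = 8.3748 A.
I_in = I_out × N_out/N_in = 8.3748 × 177/1727 = 0.858 A.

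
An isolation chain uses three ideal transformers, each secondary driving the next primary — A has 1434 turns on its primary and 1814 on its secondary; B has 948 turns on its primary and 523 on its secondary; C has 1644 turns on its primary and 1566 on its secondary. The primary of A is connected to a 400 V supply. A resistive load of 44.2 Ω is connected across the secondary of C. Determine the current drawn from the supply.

I_supply ≈ 4.00 A

Secondary of A: V = 400.00 × 1814/1434 = 506.00 V.
Secondary of B: V = 506.00 × 523/948 = 279.15 V.
Secondary of C: V = 279.15 × 1566/1644 = 265.91 V.
I_load = 265.91/44.2 = 6.0160 A, so P_out = 265.91 × 6.0160 = 1599.7 W.
All ideal ⇒ P_in = P_out, so I_supply = 1599.7/400 = 4.00 A.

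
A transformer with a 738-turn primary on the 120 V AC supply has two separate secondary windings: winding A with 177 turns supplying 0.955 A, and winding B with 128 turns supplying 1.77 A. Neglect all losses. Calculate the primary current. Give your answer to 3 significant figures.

I_p ≈ 0.536 A

V_A = 120 × 177/738 = 28.780 V; V_B = 120 × 128/738 = 20.813 V.
P_out = V_A I_A + V_B I_B = 28.780×0.955 + 20.813×1.77 = 27.485 + 36.839 = 64.324 W.
Ideal ⇒ P_in = P_out, so I_p = P_out/V_p = 64.324/120 = 0.536 A.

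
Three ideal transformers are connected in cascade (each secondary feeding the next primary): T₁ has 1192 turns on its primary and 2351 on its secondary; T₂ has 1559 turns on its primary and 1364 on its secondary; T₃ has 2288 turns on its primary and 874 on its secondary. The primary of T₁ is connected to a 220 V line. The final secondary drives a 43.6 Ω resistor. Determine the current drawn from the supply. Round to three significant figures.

I_supply ≈ 2.19 A

After T₁: V = 220.00 × 2351/1192 = 433.91 V.
After T₂: V = 433.91 × 1364/1559 = 379.64 V.
After T₃: V = 379.64 × 874/2288 = 145.02 V.
I_load = 145.02/43.6 = 3.3261 A, so P_out = 145.02 × 3.3261 = 482.35 W.
All ideal ⇒ P_in = P_out, so I_supply = 482.35/220 = 2.19 A.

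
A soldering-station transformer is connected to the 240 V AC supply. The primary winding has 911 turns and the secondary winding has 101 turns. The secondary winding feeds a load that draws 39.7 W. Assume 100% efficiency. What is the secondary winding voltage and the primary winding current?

V_s = V_p × N_s/N_p = 240 × 101/911 = 26.608 V.
I_s = P/V_s = 39.7/26.608 = 1.4920 A.
I_p = I_s × N_s/N_p = 1.4920 × 101/911 = 0.165 A.

V_s ≈ 26.6 V, I_p ≈ 0.165 A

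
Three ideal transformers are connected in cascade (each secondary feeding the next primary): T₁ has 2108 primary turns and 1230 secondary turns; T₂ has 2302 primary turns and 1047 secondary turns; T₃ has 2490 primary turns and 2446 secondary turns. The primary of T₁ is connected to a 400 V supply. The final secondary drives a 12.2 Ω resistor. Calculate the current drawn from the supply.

Secondary of T₁: V = 400.00 × 1230/2108 = 233.40 V.
Secondary of T₂: V = 233.40 × 1047/2302 = 106.15 V.
Secondary of T₃: V = 106.15 × 2446/2490 = 104.28 V.
I_load = 104.28/12.2 = 8.5474 A, so P_out = 104.28 × 8.5474 = 891.30 W.
All ideal ⇒ P_in = P_out, so I_supply = 891.30/400 = 2.23 A.

I_supply ≈ 2.23 A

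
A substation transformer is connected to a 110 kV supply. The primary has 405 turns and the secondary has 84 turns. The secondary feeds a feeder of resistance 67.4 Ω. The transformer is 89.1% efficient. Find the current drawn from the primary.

I_p ≈ 78.8 A

V_s = 110000 × 84/405 = 22815 V.
I_s = V_s/R = 22815/67.4 = 338.50 A.
P_out = V_s I_s = 22815 × 338.50 = 7.7228×10^6 W.
P_in = P_out/η = 7.7228×10^6/0.891 = 8.6675×10^6 W.
I_p = P_in/V_p = 8.6675×10^6/110000 = 78.8 A.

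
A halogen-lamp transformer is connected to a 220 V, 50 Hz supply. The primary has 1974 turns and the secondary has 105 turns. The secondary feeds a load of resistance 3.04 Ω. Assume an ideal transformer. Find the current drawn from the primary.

I_p ≈ 0.205 A

V_s = V_p × N_s/N_p = 220 × 105/1974 = 11.702 V.
I_s = V_s/R = 11.702/3.04 = 3.8494 A.
For an ideal transformer I_p N_p = I_s N_s, so I_p = 3.8494 × 105/1974 = 0.205 A.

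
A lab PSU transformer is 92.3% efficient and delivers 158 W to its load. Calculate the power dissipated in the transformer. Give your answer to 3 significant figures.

P_in = P_out/η = 158/0.923 = 171.181 W.
P_loss = P_in − P_out = 171.181 − 158 = 13.2 W.

P_loss ≈ 13.2 W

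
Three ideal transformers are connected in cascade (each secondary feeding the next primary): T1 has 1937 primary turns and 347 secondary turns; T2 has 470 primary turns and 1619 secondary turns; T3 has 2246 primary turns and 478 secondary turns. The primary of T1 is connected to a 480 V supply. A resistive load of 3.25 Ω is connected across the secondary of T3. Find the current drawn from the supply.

I_supply ≈ 2.55 A

After T1: V = 480.00 × 347/1937 = 85.989 V.
After T2: V = 85.989 × 1619/470 = 296.20 V.
After T3: V = 296.20 × 478/2246 = 63.039 V.
I_load = 63.039/3.25 = 19.397 A, so P_out = 63.039 × 19.397 = 1222.7 W.
All ideal ⇒ P_in = P_out, so I_supply = 1222.7/480 = 2.55 A.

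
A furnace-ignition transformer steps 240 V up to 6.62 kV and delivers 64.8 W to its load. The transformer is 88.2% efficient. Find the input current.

I_in ≈ 0.306 A

P_in = P_out/η = 64.8/0.882 = 73.469 W.
I_in = P_in/V_in = 73.469/240 = 0.306 A.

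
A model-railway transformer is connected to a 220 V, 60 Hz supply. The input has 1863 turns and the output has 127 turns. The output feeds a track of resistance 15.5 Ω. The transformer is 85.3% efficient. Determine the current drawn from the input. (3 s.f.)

I_in ≈ 0.0773 A

V_out = 220 × 127/1863 = 14.997 V.
I_out = V_out/R = 14.997/15.5 = 0.96757 A.
P_out = V_out I_out = 14.997 × 0.96757 = 14.511 W.
P_in = P_out/η = 14.511/0.853 = 17.012 W.
I_in = P_in/V_in = 17.012/220 = 0.0773 A.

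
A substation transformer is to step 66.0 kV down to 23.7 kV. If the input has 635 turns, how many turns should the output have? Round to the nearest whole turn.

N_out/N_in = V_out/V_in, so N_out = 635 × 23700/66000 = 228.0 ≈ 228 turns.

N_out = 228 turns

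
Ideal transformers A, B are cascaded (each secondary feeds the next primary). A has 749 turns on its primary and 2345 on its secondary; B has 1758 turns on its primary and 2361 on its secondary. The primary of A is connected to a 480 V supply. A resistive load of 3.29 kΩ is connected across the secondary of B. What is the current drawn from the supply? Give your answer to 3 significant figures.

After A: V = 480.00 × 2345/749 = 1502.8 V.
After B: V = 1502.8 × 2361/1758 = 2018.3 V.
I_load = 2018.3/3290 = 0.61346 A, so P_out = 2018.3 × 0.61346 = 1238.1 W.
All ideal ⇒ P_in = P_out, so I_supply = 1238.1/480 = 2.58 A.

I_supply ≈ 2.58 A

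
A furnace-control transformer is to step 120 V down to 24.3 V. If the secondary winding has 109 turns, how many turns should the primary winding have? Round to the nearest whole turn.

N_p = 538 turns

N_p/N_s = V_p/V_s, so N_p = 109 × 120/24.3 = 538.3 ≈ 538 turns.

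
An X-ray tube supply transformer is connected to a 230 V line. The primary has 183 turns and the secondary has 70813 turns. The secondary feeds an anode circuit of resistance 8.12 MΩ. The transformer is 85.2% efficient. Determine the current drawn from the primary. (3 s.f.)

I_p ≈ 4.98 A

V_s = 230 × 70813/183 = 89000 V.
I_s = V_s/R = 89000/(8.12×10^6) = 0.010961 A.
P_out = V_s I_s = 89000 × 0.010961 = 975.49 W.
P_in = P_out/η = 975.49/0.852 = 1144.9 W.
I_p = P_in/V_p = 1144.9/230 = 4.98 A.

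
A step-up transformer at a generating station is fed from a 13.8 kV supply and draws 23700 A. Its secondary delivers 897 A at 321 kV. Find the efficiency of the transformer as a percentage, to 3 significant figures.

P_in = 13800 × 23700 = 3.27060×10^8 W.
P_out = 321000 × 897 = 2.87937×10^8 W.
η = P_out/P_in = 2.87937×10^8/(3.27060×10^8) = 0.880.

η ≈ 88.0%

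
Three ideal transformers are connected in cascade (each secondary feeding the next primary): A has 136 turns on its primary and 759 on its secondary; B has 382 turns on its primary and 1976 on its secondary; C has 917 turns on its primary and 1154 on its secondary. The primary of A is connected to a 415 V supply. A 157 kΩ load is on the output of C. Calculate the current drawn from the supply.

Secondary of A: V = 415.00 × 759/136 = 2316.1 V.
Secondary of B: V = 2316.1 × 1976/382 = 11980 V.
Secondary of C: V = 11980 × 1154/917 = 15077 V.
I_load = 15077/157000 = 0.096031 A, so P_out = 15077 × 0.096031 = 1447.8 W.
All ideal ⇒ P_in = P_out, so I_supply = 1447.8/415 = 3.49 A.

I_supply ≈ 3.49 A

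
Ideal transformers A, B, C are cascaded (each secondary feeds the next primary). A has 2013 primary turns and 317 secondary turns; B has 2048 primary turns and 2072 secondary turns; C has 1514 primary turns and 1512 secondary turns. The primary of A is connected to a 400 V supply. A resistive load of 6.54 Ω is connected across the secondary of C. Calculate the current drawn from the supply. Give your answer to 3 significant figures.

After A: V = 400.00 × 317/2013 = 62.991 V.
After B: V = 62.991 × 2072/2048 = 63.729 V.
After C: V = 63.729 × 1512/1514 = 63.645 V.
I_load = 63.645/6.54 = 9.7316 A, so P_out = 63.645 × 9.7316 = 619.36 W.
All ideal ⇒ P_in = P_out, so I_supply = 619.36/400 = 1.55 A.

I_supply ≈ 1.55 A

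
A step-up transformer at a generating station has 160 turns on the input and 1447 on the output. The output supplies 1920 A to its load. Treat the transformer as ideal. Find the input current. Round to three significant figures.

For an ideal transformer I_in/I_out = N_out/N_in, so I_in = 1920 × 1447/160 = 17400 A.

I_in ≈ 17400 A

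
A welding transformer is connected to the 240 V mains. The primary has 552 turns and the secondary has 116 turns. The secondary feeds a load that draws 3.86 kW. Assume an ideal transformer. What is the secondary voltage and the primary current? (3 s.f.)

V_s = V_p × N_s/N_p = 240 × 116/552 = 50.435 V.
I_s = P/V_s = 3860/50.435 = 76.534 A.
I_p = I_s × N_s/N_p = 76.534 × 116/552 = 16.1 A.

V_s ≈ 50.4 V, I_p ≈ 16.1 A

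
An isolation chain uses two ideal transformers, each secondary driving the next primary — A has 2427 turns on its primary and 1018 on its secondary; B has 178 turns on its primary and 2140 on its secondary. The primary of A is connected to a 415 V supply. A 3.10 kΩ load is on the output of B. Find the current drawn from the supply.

I_supply ≈ 3.40 A

Secondary of A: V = 415.00 × 1018/2427 = 174.07 V.
Secondary of B: V = 174.07 × 2140/178 = 2092.8 V.
I_load = 2092.8/3100 = 0.67508 A, so P_out = 2092.8 × 0.67508 = 1412.8 W.
All ideal ⇒ P_in = P_out, so I_supply = 1412.8/415 = 3.40 A.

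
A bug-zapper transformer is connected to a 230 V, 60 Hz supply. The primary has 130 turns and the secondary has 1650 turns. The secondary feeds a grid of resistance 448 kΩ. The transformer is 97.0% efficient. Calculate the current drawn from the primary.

V_s = 230 × 1650/130 = 2919.2 V.
I_s = V_s/R = 2919.2/448000 = 0.0065161 A.
P_out = V_s I_s = 2919.2 × 0.0065161 = 19.022 W.
P_in = P_out/η = 19.022/0.970 = 19.610 W.
I_p = P_in/V_p = 19.610/230 = 0.0853 A.

I_p ≈ 0.0853 A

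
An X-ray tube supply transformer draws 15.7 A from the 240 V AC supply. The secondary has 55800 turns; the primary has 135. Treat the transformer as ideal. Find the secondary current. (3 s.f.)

I_s/I_p = N_p/N_s, so I_s = 15.7 × 135/55800 = 0.0380 A.

I_s ≈ 0.0380 A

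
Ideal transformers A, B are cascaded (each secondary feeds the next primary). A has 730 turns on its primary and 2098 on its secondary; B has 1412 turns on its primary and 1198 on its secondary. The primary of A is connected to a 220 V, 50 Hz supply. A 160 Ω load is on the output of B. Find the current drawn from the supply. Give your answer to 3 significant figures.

After A: V = 220.00 × 2098/730 = 632.27 V.
After B: V = 632.27 × 1198/1412 = 536.45 V.
I_load = 536.45/160 = 3.3528 A, so P_out = 536.45 × 3.3528 = 1798.6 W.
All ideal ⇒ P_in = P_out, so I_supply = 1798.6/220 = 8.18 A.

I_supply ≈ 8.18 A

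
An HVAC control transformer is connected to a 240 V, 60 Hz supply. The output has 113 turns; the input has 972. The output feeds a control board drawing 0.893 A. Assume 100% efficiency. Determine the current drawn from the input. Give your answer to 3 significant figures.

I_in ≈ 0.104 A

For an ideal transformer I_in N_in = I_out N_out, so I_in = 0.893 × 113/972 = 0.104 A.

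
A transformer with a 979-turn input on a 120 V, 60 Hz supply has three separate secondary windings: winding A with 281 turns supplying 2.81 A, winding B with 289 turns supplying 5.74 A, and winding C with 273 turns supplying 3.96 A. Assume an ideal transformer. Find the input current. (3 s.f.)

I_in ≈ 3.61 A

V_A = 120 × 281/979 = 34.443 V; V_B = 120 × 289/979 = 35.424 V; V_C = 120 × 273/979 = 33.463 V.
P_out = V_A I_A + V_B I_B + V_C I_C = 34.443×2.81 + 35.424×5.74 + 33.463×3.96 = 96.786 + 203.33 + 132.51 = 432.63 W.
Ideal ⇒ P_in = P_out, so I_in = P_out/V_in = 432.63/120 = 3.61 A.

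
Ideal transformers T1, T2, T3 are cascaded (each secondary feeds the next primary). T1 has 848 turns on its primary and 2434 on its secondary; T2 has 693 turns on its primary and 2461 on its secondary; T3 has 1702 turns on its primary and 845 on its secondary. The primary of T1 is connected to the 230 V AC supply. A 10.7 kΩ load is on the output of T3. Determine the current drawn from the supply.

I_supply ≈ 0.550 A

Secondary of T1: V = 230.00 × 2434/848 = 660.17 V.
Secondary of T2: V = 660.17 × 2461/693 = 2344.4 V.
Secondary of T3: V = 2344.4 × 845/1702 = 1163.9 V.
I_load = 1163.9/10700 = 0.10878 A, so P_out = 1163.9 × 0.10878 = 126.61 W.
All ideal ⇒ P_in = P_out, so I_supply = 126.61/230 = 0.550 A.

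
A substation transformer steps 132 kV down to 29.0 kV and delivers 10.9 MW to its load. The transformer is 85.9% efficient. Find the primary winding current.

I_p ≈ 96.1 A

P_in = P_out/η = 1.09×10^7/0.859 = 1.2689×10^7 W.
I_p = P_in/V_p = 1.2689×10^7/132000 = 96.1 A.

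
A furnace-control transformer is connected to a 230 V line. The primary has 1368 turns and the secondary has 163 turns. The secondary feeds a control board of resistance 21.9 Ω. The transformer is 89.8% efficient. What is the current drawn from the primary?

V_s = 230 × 163/1368 = 27.405 V.
I_s = V_s/R = 27.405/21.9 = 1.2514 A.
P_out = V_s I_s = 27.405 × 1.2514 = 34.294 W.
P_in = P_out/η = 34.294/0.898 = 38.189 W.
I_p = P_in/V_p = 38.189/230 = 0.166 A.

I_p ≈ 0.166 A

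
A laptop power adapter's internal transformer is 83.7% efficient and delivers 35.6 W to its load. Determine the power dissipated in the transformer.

P_in = P_out/η = 35.6/0.837 = 42.5329 W.
P_loss = P_in − P_out = 42.5329 − 35.6 = 6.93 W.

P_loss ≈ 6.93 W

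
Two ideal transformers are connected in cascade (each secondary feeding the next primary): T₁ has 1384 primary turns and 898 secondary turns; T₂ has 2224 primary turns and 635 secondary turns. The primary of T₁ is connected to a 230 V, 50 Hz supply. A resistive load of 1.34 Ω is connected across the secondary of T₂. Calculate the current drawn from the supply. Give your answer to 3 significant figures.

Secondary of T₁: V = 230.00 × 898/1384 = 149.23 V.
Secondary of T₂: V = 149.23 × 635/2224 = 42.610 V.
I_load = 42.610/1.34 = 31.798 A, so P_out = 42.610 × 31.798 = 1354.9 W.
All ideal ⇒ P_in = P_out, so I_supply = 1354.9/230 = 5.89 A.

I_supply ≈ 5.89 A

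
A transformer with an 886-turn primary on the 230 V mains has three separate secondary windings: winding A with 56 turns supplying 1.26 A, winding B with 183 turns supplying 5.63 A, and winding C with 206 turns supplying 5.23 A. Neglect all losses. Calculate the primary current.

I_p ≈ 2.46 A

V_A = 230 × 56/886 = 14.537 V; V_B = 230 × 183/886 = 47.506 V; V_C = 230 × 206/886 = 53.476 V.
P_out = V_A I_A + V_B I_B + V_C I_C = 14.537×1.26 + 47.506×5.63 + 53.476×5.23 = 18.317 + 267.46 + 279.68 = 565.45 W.
Ideal ⇒ P_in = P_out, so I_p = P_out/V_p = 565.45/230 = 2.46 A.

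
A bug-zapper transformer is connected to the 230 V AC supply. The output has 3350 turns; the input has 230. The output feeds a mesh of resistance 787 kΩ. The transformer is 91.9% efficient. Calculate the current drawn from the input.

V_out = 230 × 3350/230 = 3350.0 V.
I_out = V_out/R = 3350.0/787000 = 0.0042567 A.
P_out = V_out I_out = 3350.0 × 0.0042567 = 14.260 W.
P_in = P_out/η = 14.260/0.919 = 15.517 W.
I_in = P_in/V_in = 15.517/230 = 0.0675 A.

I_in ≈ 0.0675 A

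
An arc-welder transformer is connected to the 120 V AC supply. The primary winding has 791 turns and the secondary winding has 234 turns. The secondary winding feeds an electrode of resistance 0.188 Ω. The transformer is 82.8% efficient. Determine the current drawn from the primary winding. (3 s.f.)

I_p ≈ 67.5 A

V_s = 120 × 234/791 = 35.499 V.
I_s = V_s/R = 35.499/0.188 = 188.83 A.
P_out = V_s I_s = 35.499 × 188.83 = 6703.2 W.
P_in = P_out/η = 6703.2/0.828 = 8095.7 W.
I_p = P_in/V_p = 8095.7/120 = 67.5 A.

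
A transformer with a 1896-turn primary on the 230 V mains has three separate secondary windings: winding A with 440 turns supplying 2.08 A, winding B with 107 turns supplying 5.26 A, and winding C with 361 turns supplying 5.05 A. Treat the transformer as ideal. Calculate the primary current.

I_p ≈ 1.74 A

V_A = 230 × 440/1896 = 53.376 V; V_B = 230 × 107/1896 = 12.980 V; V_C = 230 × 361/1896 = 43.792 V.
P_out = V_A I_A + V_B I_B + V_C I_C = 53.376×2.08 + 12.980×5.26 + 43.792×5.05 = 111.02 + 68.275 + 221.15 = 400.45 W.
Ideal ⇒ P_in = P_out, so I_p = P_out/V_p = 400.45/230 = 1.74 A.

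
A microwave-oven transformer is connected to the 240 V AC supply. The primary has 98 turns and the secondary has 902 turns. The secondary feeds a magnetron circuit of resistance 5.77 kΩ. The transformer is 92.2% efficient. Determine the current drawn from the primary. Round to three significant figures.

I_p ≈ 3.82 A

V_s = 240 × 902/98 = 2209.0 V.
I_s = V_s/R = 2209.0/5770 = 0.38284 A.
P_out = V_s I_s = 2209.0 × 0.38284 = 845.68 W.
P_in = P_out/η = 845.68/0.922 = 917.23 W.
I_p = P_in/V_p = 917.23/240 = 3.82 A.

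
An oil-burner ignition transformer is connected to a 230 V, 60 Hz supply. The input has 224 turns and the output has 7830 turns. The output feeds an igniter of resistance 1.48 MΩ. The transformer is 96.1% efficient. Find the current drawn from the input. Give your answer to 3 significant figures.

V_out = 230 × 7830/224 = 8039.7 V.
I_out = V_out/R = 8039.7/(1.48×10^6) = 0.0054323 A.
P_out = V_out I_out = 8039.7 × 0.0054323 = 43.674 W.
P_in = P_out/η = 43.674/0.961 = 45.446 W.
I_in = P_in/V_in = 45.446/230 = 0.198 A.

I_in ≈ 0.198 A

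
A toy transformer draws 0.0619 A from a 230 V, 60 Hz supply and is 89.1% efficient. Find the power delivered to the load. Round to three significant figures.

P_in = V_in I_in = 230 × 0.0619 = 14.237 W.
P_out = η P_in = 0.891 × 14.237 = 12.7 W.

P_out ≈ 12.7 W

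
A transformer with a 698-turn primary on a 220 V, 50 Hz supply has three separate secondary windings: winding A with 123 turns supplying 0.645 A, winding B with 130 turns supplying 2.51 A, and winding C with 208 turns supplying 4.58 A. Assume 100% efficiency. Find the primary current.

I_p ≈ 1.95 A

V_A = 220 × 123/698 = 38.768 V; V_B = 220 × 130/698 = 40.974 V; V_C = 220 × 208/698 = 65.559 V.
P_out = V_A I_A + V_B I_B + V_C I_C = 38.768×0.645 + 40.974×2.51 + 65.559×4.58 = 25.005 + 102.85 + 300.26 = 428.11 W.
Ideal ⇒ P_in = P_out, so I_p = P_out/V_p = 428.11/220 = 1.95 A.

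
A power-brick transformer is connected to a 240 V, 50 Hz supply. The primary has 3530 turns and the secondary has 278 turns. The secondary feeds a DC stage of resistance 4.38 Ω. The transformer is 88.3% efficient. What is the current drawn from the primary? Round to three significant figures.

I_p ≈ 0.385 A

V_s = 240 × 278/3530 = 18.901 V.
I_s = V_s/R = 18.901/4.38 = 4.3153 A.
P_out = V_s I_s = 18.901 × 4.3153 = 81.562 W.
P_in = P_out/η = 81.562/0.883 = 92.369 W.
I_p = P_in/V_p = 92.369/240 = 0.385 A.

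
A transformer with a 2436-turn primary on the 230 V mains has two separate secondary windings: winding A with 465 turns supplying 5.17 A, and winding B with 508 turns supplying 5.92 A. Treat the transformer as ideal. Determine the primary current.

V_A = 230 × 465/2436 = 43.904 V; V_B = 230 × 508/2436 = 47.964 V.
P_out = V_A I_A + V_B I_B = 43.904×5.17 + 47.964×5.92 = 226.98 + 283.95 = 510.93 W.
Ideal ⇒ P_in = P_out, so I_p = P_out/V_p = 510.93/230 = 2.22 A.

I_p ≈ 2.22 A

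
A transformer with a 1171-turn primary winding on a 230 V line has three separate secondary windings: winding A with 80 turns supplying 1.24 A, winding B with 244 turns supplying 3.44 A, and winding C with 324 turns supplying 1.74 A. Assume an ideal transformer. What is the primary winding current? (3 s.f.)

I_p ≈ 1.28 A

V_A = 230 × 80/1171 = 15.713 V; V_B = 230 × 244/1171 = 47.925 V; V_C = 230 × 324/1171 = 63.638 V.
P_out = V_A I_A + V_B I_B + V_C I_C = 15.713×1.24 + 47.925×3.44 + 63.638×1.74 = 19.484 + 164.86 + 110.73 = 295.08 W.
Ideal ⇒ P_in = P_out, so I_p = P_out/V_p = 295.08/230 = 1.28 A.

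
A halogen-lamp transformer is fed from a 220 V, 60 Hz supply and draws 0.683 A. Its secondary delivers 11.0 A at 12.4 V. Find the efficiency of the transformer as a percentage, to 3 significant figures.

η ≈ 90.8%

P_in = 220 × 0.683 = 150.260 W.
P_out = 12.4 × 11.0 = 136.400 W.
η = P_out/P_in = 136.400/150.260 = 0.908.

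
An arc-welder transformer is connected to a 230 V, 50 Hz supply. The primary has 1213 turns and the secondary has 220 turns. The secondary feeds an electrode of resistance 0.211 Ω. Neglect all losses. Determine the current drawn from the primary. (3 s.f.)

I_p ≈ 35.9 A

V_s = V_p × N_s/N_p = 230 × 220/1213 = 41.715 V.
I_s = V_s/R = 41.715/0.211 = 197.70 A.
For an ideal transformer I_p N_p = I_s N_s, so I_p = 197.70 × 220/1213 = 35.9 A.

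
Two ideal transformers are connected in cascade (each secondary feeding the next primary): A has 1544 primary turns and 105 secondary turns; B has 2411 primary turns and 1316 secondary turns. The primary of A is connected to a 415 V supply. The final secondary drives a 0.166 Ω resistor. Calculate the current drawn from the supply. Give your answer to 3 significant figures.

After A: V = 415.00 × 105/1544 = 28.222 V.
After B: V = 28.222 × 1316/2411 = 15.405 V.
I_load = 15.405/0.166 = 92.798 A, so P_out = 15.405 × 92.798 = 1429.5 W.
All ideal ⇒ P_in = P_out, so I_supply = 1429.5/415 = 3.44 A.

I_supply ≈ 3.44 A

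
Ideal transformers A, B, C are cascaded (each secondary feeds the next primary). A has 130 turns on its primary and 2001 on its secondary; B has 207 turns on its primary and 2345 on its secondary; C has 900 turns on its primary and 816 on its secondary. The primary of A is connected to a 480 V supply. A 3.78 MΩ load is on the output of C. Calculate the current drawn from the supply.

After A: V = 480.00 × 2001/130 = 7388.3 V.
After B: V = 7388.3 × 2345/207 = 83698 V.
After C: V = 83698 × 816/900 = 75887 V.
I_load = 75887/(3.78×10^6) = 0.020076 A, so P_out = 75887 × 0.020076 = 1523.5 W.
All ideal ⇒ P_in = P_out, so I_supply = 1523.5/480 = 3.17 A.

I_supply ≈ 3.17 A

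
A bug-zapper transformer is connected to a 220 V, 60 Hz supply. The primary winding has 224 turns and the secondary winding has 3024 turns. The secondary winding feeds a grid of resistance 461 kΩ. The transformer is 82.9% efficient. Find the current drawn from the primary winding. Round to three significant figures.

I_p ≈ 0.105 A

V_s = 220 × 3024/224 = 2970.0 V.
I_s = V_s/R = 2970.0/461000 = 0.0064425 A.
P_out = V_s I_s = 2970.0 × 0.0064425 = 19.134 W.
P_in = P_out/η = 19.134/0.829 = 23.081 W.
I_p = P_in/V_p = 23.081/220 = 0.105 A.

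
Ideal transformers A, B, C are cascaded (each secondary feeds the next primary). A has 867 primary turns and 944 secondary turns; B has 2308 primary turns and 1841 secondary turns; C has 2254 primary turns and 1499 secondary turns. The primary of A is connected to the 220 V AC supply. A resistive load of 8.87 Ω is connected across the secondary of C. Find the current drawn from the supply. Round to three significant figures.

I_supply ≈ 8.27 A

After A: V = 220.00 × 944/867 = 239.54 V.
After B: V = 239.54 × 1841/2308 = 191.07 V.
After C: V = 191.07 × 1499/2254 = 127.07 V.
I_load = 127.07/8.87 = 14.326 A, so P_out = 127.07 × 14.326 = 1820.4 W.
All ideal ⇒ P_in = P_out, so I_supply = 1820.4/220 = 8.27 A.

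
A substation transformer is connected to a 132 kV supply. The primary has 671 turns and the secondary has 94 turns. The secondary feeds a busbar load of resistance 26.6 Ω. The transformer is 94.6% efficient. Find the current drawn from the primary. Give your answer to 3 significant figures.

I_p ≈ 103 A

V_s = 132000 × 94/671 = 18492 V.
I_s = V_s/R = 18492/26.6 = 695.18 A.
P_out = V_s I_s = 18492 × 695.18 = 1.2855×10^7 W.
P_in = P_out/η = 1.2855×10^7/0.946 = 1.3589×10^7 W.
I_p = P_in/V_p = 1.3589×10^7/132000 = 103 A.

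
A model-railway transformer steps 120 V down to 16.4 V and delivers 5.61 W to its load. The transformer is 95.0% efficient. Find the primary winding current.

P_in = P_out/η = 5.61/0.950 = 5.9053 W.
I_p = P_in/V_p = 5.9053/120 = 0.0492 A.

I_p ≈ 0.0492 A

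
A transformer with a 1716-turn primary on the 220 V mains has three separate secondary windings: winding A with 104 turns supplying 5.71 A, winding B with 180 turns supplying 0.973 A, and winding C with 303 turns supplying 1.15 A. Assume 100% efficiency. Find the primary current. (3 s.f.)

V_A = 220 × 104/1716 = 13.333 V; V_B = 220 × 180/1716 = 23.077 V; V_C = 220 × 303/1716 = 38.846 V.
P_out = V_A I_A + V_B I_B + V_C I_C = 13.333×5.71 + 23.077×0.973 + 38.846×1.15 = 76.133 + 22.454 + 44.673 = 143.26 W.
Ideal ⇒ P_in = P_out, so I_p = P_out/V_p = 143.26/220 = 0.651 A.

I_p ≈ 0.651 A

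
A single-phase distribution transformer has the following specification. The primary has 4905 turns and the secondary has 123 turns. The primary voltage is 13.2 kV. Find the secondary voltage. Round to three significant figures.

V_s ≈ 331 V

V_s/V_p = N_s/N_p, so V_s = 13200 × 123/4905 = 331 V.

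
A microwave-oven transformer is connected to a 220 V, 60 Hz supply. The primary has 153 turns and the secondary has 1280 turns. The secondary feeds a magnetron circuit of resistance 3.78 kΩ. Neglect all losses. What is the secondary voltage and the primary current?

V_s = V_p × N_s/N_p = 220 × 1280/153 = 1840.5 V.
I_s = V_s/R = 1840.5/3780 = 0.48691 A.
I_p = I_s × N_s/N_p = 0.48691 × 1280/153 = 4.07 A.

V_s ≈ 1840 V, I_p ≈ 4.07 A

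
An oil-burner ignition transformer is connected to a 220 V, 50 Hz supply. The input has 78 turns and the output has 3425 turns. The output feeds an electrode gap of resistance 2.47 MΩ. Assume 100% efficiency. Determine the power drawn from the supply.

P ≈ 37.8 W

V_out = V_in × N_out/N_in = 220 × 3425/78 = 9660.3 V.
I_out = V_out/R = 9660.3/(2.47×10^6) = 0.0039110 A.
I_in = I_out × N_out/N_in = 0.0039110 × 3425/78 = 0.17173 A.
P = V_in I_in = 220 × 0.17173 = 37.8 W.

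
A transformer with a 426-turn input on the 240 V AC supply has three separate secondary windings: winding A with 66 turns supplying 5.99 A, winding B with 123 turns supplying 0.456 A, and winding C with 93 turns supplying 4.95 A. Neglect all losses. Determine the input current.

I_in ≈ 2.14 A

V_A = 240 × 66/426 = 37.183 V; V_B = 240 × 123/426 = 69.296 V; V_C = 240 × 93/426 = 52.394 V.
P_out = V_A I_A + V_B I_B + V_C I_C = 37.183×5.99 + 69.296×0.456 + 52.394×4.95 = 222.73 + 31.599 + 259.35 = 513.68 W.
Ideal ⇒ P_in = P_out, so I_in = P_out/V_in = 513.68/240 = 2.14 A.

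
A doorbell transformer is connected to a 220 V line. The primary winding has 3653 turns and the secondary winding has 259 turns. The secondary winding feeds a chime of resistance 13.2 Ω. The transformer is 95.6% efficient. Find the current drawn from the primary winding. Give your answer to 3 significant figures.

V_s = 220 × 259/3653 = 15.598 V.
I_s = V_s/R = 15.598/13.2 = 1.1817 A.
P_out = V_s I_s = 15.598 × 1.1817 = 18.432 W.
P_in = P_out/η = 18.432/0.956 = 19.280 W.
I_p = P_in/V_p = 19.280/220 = 0.0876 A.

I_p ≈ 0.0876 A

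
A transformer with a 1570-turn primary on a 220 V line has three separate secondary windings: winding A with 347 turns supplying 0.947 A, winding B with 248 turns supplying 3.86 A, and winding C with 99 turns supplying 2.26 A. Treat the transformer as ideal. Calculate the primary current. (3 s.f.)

V_A = 220 × 347/1570 = 48.624 V; V_B = 220 × 248/1570 = 34.752 V; V_C = 220 × 99/1570 = 13.873 V.
P_out = V_A I_A + V_B I_B + V_C I_C = 48.624×0.947 + 34.752×3.86 + 13.873×2.26 = 46.047 + 134.14 + 31.352 = 211.54 W.
Ideal ⇒ P_in = P_out, so I_p = P_out/V_p = 211.54/220 = 0.962 A.

I_p ≈ 0.962 A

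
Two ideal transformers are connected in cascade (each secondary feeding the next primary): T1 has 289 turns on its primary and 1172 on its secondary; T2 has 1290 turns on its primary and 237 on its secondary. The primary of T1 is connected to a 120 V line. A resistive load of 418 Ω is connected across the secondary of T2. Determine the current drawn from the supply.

I_supply ≈ 0.159 A

Secondary of T1: V = 120.00 × 1172/289 = 486.64 V.
Secondary of T2: V = 486.64 × 237/1290 = 89.407 V.
I_load = 89.407/418 = 0.21389 A, so P_out = 89.407 × 0.21389 = 19.123 W.
All ideal ⇒ P_in = P_out, so I_supply = 19.123/120 = 0.159 A.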